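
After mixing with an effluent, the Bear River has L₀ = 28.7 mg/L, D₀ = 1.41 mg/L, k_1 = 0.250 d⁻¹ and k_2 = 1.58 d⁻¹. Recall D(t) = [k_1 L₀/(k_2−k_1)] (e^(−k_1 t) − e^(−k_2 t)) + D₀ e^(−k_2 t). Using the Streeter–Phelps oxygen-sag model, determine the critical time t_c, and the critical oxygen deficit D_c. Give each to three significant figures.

t_c ≈ 1.16 d; D_c ≈ 3.40 mg/L

With k_2/k_1 = 6.320 and 1 − D₀(k_2−k_1)/(k_1 L₀) = 0.7386,
t_c = ln(6.320 × 0.7386) / (1.58 − 0.250) = ln(4.668) / 1.330 = 1.541/1.330 = 1.158 d.
D_c = (k_1/k_2) L₀ e^(−k_1 t_c) = (0.250/1.58) × 28.7 × e^(−0.250×1.158) = 0.1582 × 28.7 × 0.7485 = 3.399 mg/L.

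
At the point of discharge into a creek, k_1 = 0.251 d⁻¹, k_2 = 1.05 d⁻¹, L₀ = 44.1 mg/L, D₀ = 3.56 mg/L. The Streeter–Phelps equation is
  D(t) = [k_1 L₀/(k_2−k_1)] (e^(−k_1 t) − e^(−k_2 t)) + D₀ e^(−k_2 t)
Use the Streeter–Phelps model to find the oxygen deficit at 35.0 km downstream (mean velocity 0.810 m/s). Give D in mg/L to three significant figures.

Travel time t = x/v = 35.0 km / (0.810 m/s) = 35000 m / 0.810 m/s = 43210 s = 0.5001 d.
k_1 L₀/(k_2−k_1) = 0.251×44.1/(1.05−0.251) = 11.07/0.7990 = 13.85 mg/L.
e^(−k_1 t) = e^(−0.251×0.5001) = 0.8820; e^(−k_2 t) = e^(−1.05×0.5001) = 0.5915.
D = 13.85 × (0.8820 − 0.5915) + 3.56 × 0.5915 = 4.025 + 2.106 = 6.131 mg/L.

D ≈ 6.13 mg/L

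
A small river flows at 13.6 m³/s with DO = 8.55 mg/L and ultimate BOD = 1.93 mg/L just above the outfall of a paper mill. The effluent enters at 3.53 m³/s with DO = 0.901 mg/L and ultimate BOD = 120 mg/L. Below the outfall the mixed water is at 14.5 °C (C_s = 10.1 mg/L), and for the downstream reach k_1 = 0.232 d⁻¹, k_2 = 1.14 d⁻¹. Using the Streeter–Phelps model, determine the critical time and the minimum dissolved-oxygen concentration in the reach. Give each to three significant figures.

Mixed DO = (13.6×8.55 + 3.53×0.901)/(13.6+3.53) = 119.5/17.13 = 6.974 mg/L.
Mixed L₀ = (13.6×1.93 + 3.53×120)/(17.13) = 449.8/17.13 = 26.26 mg/L.
Initial deficit D₀ = C_s − DO₀ = 10.1 − 6.974 = 3.126 mg/L.
t_c = (1/0.9080) ln[(1.14/0.232)(1 − 3.126×0.9080/(0.232×26.26))] = 1.101 × ln(2.624) = 1.063 d.
D_c = (0.232/1.14) × 26.26 × e^(−0.232×1.063) = 0.2035 × 26.26 × 0.7815 = 4.177 mg/L.
Minimum DO = 10.1 − 4.177 = 5.923 mg/L.

t_c ≈ 1.06 d; minimum DO ≈ 5.92 mg/L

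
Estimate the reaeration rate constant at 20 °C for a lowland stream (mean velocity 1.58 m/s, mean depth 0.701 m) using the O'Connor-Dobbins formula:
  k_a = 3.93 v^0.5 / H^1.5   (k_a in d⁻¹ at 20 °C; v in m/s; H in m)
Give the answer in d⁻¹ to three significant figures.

k_a = 3.93 × 1.58^0.5 / 0.701^1.5 = 3.93 × 1.257 / 0.5869 = 8.417 d⁻¹.

k_a ≈ 8.42 d⁻¹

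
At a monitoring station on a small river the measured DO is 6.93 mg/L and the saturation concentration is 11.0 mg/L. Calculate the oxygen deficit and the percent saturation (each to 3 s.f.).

D ≈ 4.07 mg/L; 63.0 % saturation

D = C_s − C = 11.0 − 6.93 = 4.07 mg/L.
% saturation = 6.93/11.0 × 100 = 63.0 %.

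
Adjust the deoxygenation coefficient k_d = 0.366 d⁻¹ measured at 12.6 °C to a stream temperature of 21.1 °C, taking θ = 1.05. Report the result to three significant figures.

k_d(T₂) = k_d(T₁) · θ^(T₂−T₁) = 0.366 × 1.05^(21.1−12.6)
= 0.366 × 1.05^8.50 = 0.366 × 1.514 = 0.5541 d⁻¹.

k_d ≈ 0.554 d⁻¹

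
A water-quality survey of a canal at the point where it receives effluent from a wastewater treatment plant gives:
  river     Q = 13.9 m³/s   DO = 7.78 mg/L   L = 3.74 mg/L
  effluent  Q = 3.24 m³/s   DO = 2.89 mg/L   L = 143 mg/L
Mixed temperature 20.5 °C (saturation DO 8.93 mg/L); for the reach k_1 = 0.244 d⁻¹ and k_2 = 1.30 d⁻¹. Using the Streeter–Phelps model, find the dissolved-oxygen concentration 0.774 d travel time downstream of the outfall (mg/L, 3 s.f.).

Mixed DO = (13.9×7.78 + 3.24×2.89)/(13.9+3.24) = 117.5/17.14 = 6.856 mg/L.
Mixed L₀ = (13.9×3.74 + 3.24×143)/(17.14) = 515.3/17.14 = 30.06 mg/L.
Initial deficit D₀ = C_s − DO₀ = 8.93 − 6.856 = 2.074 mg/L.
D(0.774) = [0.244×30.06/(1.30−0.244)](e^(−0.244×0.774) − e^(−1.30×0.774)) + 2.074 e^(−1.30×0.774)
= 6.947 × (0.8279 − 0.3656) + 2.074 × 0.3656 = 3.970 mg/L.
DO = 8.93 − 3.970 = 4.960 mg/L.

DO ≈ 4.96 mg/L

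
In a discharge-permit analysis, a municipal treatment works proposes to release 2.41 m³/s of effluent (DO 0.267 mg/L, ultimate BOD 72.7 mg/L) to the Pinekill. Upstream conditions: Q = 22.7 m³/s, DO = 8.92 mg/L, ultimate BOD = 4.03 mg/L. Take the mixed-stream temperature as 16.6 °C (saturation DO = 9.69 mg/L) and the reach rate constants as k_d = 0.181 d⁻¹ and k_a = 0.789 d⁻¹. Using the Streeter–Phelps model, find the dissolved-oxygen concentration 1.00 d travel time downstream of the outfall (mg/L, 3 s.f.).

DO ≈ 7.76 mg/L

Mixed DO = (22.7×8.92 + 2.41×0.267)/(22.7+2.41) = 203.1/25.11 = 8.090 mg/L.
Mixed L₀ = (22.7×4.03 + 2.41×72.7)/(25.11) = 266.7/25.11 = 10.62 mg/L.
Initial deficit D₀ = C_s − DO₀ = 9.69 − 8.090 = 1.600 mg/L.
D(1.00) = [0.181×10.62/(0.789−0.181)](e^(−0.181×1.00) − e^(−0.789×1.00)) + 1.600 e^(−0.789×1.00)
= 3.162 × (0.8344 − 0.4543) + 1.600 × 0.4543 = 1.929 mg/L.
DO = 9.69 − 1.929 = 7.761 mg/L.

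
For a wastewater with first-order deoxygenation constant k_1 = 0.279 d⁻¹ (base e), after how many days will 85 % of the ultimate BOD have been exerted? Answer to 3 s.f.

y/L₀ = 1 − e^(−k_1 t) = 0.85 ⇒ e^(−k_1 t) = 0.150
t = −ln(0.150) / 0.279 = 1.897 / 0.279 = 6.800 d.

t ≈ 6.80 d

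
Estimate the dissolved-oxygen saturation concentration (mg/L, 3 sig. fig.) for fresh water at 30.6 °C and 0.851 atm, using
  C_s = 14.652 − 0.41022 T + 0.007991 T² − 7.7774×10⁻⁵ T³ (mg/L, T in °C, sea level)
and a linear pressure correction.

C_s ≈ 6.26 mg/L

At sea level: C_s = 14.652 − 0.41022×30.6 + 0.007991×30.6² − 7.7774×10⁻⁵×30.6³ = 7.353 mg/L.
Pressure correction: C_s' = 7.353 × 0.851 = 6.258 mg/L.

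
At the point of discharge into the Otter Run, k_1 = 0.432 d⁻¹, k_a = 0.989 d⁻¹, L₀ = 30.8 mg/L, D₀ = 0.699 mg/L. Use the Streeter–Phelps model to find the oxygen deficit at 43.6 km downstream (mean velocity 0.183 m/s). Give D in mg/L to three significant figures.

Travel time t = x/v = 43.6 km / (0.183 m/s) = 43600 m / 0.183 m/s = 238300 s = 2.758 d.
k_1 L₀/(k_a−k_1) = 0.432×30.8/(0.989−0.432) = 13.31/0.5570 = 23.89 mg/L.
e^(−k_1 t) = e^(−0.432×2.758) = 0.3038; e^(−k_a t) = e^(−0.989×2.758) = 0.06540.
D = 23.89 × (0.3038 − 0.06540) + 0.699 × 0.06540 = 5.696 + 0.04572 = 5.742 mg/L.

D ≈ 5.74 mg/L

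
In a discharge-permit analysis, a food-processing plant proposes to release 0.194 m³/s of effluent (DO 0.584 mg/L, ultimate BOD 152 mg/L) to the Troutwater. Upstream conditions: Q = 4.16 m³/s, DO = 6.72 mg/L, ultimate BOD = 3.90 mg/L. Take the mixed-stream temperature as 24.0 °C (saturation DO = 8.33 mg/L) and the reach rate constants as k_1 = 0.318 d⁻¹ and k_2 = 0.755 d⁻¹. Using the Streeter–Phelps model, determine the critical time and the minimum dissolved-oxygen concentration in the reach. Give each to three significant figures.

Mixed DO = (4.16×6.72 + 0.194×0.584)/(4.16+0.194) = 28.07/4.354 = 6.447 mg/L.
Mixed L₀ = (4.16×3.90 + 0.194×152)/(4.354) = 45.71/4.354 = 10.50 mg/L.
Initial deficit D₀ = C_s − DO₀ = 8.33 − 6.447 = 1.883 mg/L.
t_c = (1/0.4370) ln[(0.755/0.318)(1 − 1.883×0.4370/(0.318×10.50))] = 2.288 × ln(1.789) = 1.331 d.
D_c = (0.318/0.755) × 10.50 × e^(−0.318×1.331) = 0.4212 × 10.50 × 0.6549 = 2.896 mg/L.
Minimum DO = 8.33 − 2.896 = 5.434 mg/L.

t_c ≈ 1.33 d; minimum DO ≈ 5.43 mg/L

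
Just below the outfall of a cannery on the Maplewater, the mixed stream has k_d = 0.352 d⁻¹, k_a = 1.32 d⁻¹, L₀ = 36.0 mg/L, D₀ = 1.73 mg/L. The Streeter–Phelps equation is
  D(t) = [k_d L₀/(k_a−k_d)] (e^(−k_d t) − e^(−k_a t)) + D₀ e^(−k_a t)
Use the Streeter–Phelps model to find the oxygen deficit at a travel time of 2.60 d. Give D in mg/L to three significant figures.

k_d L₀/(k_a−k_d) = 0.352×36.0/(1.32−0.352) = 12.67/0.9680 = 13.09 mg/L.
e^(−k_d t) = e^(−0.352×2.600) = 0.4004; e^(−k_a t) = e^(−1.32×2.600) = 0.03232.
D = 13.09 × (0.4004 − 0.03232) + 1.73 × 0.03232 = 4.819 + 0.05592 = 4.875 mg/L.

D ≈ 4.87 mg/L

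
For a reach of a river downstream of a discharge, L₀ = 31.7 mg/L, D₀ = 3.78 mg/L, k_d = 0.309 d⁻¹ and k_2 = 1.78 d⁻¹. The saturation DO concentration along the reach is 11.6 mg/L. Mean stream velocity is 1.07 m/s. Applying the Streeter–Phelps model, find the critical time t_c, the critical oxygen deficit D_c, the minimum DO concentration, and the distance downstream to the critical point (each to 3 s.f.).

t_c ≈ 0.620 d; D_c ≈ 4.54 mg/L; min DO ≈ 7.06 mg/L; x_c ≈ 57.3 km

With k_2/k_d = 5.761 and 1 − D₀(k_2−k_d)/(k_d L₀) = 0.4323,
t_c = ln(5.761 × 0.4323) / (1.78 − 0.309) = ln(2.491) / 1.471 = 0.9125/1.471 = 0.6203 d.
L(t_c) = L₀ e^(−k_d t_c) = 31.7 × 0.8256 = 26.17 mg/L, and at the critical point k_2 D_c = k_d L, so D_c = (0.309/1.78) × 26.17 = 4.543 mg/L.
Minimum DO = C_s − D_c = 11.6 − 4.543 = 7.057 mg/L.
x_c = v t_c = 1.07 m/s × 0.6203 d × 86400 s/d = 57350 m ≈ 57.3 km.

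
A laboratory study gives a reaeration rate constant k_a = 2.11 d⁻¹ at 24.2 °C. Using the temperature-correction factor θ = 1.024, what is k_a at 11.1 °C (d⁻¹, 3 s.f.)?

k_a(T₂) = k_a(T₁) · θ^(T₂−T₁) = 2.11 × 1.024^(11.1−24.2)
= 2.11 × 1.024^-13.1 = 2.11 × 0.7329 = 1.547 d⁻¹.

k_a ≈ 1.55 d⁻¹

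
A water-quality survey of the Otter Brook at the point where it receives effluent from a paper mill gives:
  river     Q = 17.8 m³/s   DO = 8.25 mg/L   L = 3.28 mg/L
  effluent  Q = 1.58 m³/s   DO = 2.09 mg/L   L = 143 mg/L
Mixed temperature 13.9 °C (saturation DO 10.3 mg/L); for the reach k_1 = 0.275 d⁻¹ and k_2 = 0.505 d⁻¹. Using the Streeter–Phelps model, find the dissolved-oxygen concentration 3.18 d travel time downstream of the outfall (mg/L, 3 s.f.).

DO ≈ 5.99 mg/L

Mixed DO = (17.8×8.25 + 1.58×2.09)/(17.8+1.58) = 150.2/19.38 = 7.748 mg/L.
Mixed L₀ = (17.8×3.28 + 1.58×143)/(19.38) = 284.3/19.38 = 14.67 mg/L.
Initial deficit D₀ = C_s − DO₀ = 10.3 − 7.748 = 2.552 mg/L.
D(3.18) = [0.275×14.67/(0.505−0.275)](e^(−0.275×3.18) − e^(−0.505×3.18)) + 2.552 e^(−0.505×3.18)
= 17.54 × (0.4171 − 0.2007) + 2.552 × 0.2007 = 4.308 mg/L.
DO = 10.3 − 4.308 = 5.992 mg/L.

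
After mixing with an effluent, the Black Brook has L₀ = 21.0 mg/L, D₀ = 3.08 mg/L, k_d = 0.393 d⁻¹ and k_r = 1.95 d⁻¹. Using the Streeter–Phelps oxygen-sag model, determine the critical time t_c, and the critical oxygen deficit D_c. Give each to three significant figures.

With k_r/k_d = 4.962 and 1 − D₀(k_r−k_d)/(k_d L₀) = 0.4189,
t_c = ln(4.962 × 0.4189) / (1.95 − 0.393) = ln(2.079) / 1.557 = 0.7317/1.557 = 0.4700 d.
D_c = (k_d/k_r) L₀ e^(−k_d t_c) = (0.393/1.95) × 21.0 × e^(−0.393×0.4700) = 0.2015 × 21.0 × 0.8314 = 3.519 mg/L.

t_c ≈ 0.470 d; D_c ≈ 3.52 mg/L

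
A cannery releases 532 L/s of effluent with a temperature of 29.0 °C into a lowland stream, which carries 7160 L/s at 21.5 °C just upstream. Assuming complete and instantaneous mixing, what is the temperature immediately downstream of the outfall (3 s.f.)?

Flow-weighted mixing: C = (Q_r C_r + Q_w C_w)/(Q_r + Q_w)
= (7160×21.5 + 532×29.0)/(7160 + 532) = 169400/7692 = 22.02 °C.

22.0 °C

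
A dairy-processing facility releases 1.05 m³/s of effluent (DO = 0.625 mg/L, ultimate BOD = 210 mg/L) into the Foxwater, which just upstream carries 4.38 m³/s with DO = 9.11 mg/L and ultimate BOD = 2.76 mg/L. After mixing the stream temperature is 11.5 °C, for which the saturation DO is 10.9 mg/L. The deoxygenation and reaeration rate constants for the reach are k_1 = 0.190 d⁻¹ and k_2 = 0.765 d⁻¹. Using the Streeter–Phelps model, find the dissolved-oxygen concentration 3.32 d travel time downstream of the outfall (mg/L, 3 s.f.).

Mixed DO = (4.38×9.11 + 1.05×0.625)/(4.38+1.05) = 40.56/5.430 = 7.469 mg/L.
Mixed L₀ = (4.38×2.76 + 1.05×210)/(5.430) = 232.6/5.430 = 42.83 mg/L.
Initial deficit D₀ = C_s − DO₀ = 10.9 − 7.469 = 3.431 mg/L.
D(3.32) = [0.190×42.83/(0.765−0.190)](e^(−0.190×3.32) − e^(−0.765×3.32)) + 3.431 e^(−0.765×3.32)
= 14.15 × (0.5322 − 0.07888) + 3.431 × 0.07888 = 6.686 mg/L.
DO = 10.9 − 6.686 = 4.214 mg/L.

DO ≈ 4.21 mg/L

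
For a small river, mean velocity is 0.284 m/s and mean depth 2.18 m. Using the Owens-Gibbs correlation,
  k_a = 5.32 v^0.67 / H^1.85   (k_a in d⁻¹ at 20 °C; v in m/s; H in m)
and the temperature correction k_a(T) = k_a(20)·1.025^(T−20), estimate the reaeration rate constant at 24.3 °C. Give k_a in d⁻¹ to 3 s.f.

k_a ≈ 0.602 d⁻¹

k_a(20) = 5.32 × 0.284^0.67 / 2.18^1.85 = 5.32 × 0.4303 / 4.228 = 0.5414 d⁻¹.
k_a(24.3) = 0.5414 × 1.025^(24.3−20) = 0.5414 × 1.112 = 0.6020 d⁻¹.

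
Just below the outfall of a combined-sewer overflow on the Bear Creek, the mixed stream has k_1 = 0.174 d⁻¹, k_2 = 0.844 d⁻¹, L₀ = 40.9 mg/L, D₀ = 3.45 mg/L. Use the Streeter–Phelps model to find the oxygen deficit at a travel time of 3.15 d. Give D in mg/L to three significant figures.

k_1 L₀/(k_2−k_1) = 0.174×40.9/(0.844−0.174) = 7.117/0.6700 = 10.62 mg/L.
e^(−k_1 t) = e^(−0.174×3.150) = 0.5780; e^(−k_2 t) = e^(−0.844×3.150) = 0.07005.
D = 10.62 × (0.5780 − 0.07005) + 3.45 × 0.07005 = 5.396 + 0.2417 = 5.638 mg/L.

D ≈ 5.64 mg/L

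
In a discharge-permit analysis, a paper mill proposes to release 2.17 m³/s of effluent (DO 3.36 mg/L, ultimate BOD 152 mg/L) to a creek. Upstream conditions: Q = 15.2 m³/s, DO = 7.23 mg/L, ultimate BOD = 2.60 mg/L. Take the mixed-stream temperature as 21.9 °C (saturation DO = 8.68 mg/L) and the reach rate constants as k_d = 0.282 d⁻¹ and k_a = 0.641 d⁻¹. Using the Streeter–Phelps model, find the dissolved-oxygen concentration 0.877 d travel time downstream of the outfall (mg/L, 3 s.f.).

Mixed DO = (15.2×7.23 + 2.17×3.36)/(15.2+2.17) = 117.2/17.37 = 6.747 mg/L.
Mixed L₀ = (15.2×2.60 + 2.17×152)/(17.37) = 369.4/17.37 = 21.26 mg/L.
Initial deficit D₀ = C_s − DO₀ = 8.68 − 6.747 = 1.933 mg/L.
D(0.877) = [0.282×21.26/(0.641−0.282)](e^(−0.282×0.877) − e^(−0.641×0.877)) + 1.933 e^(−0.641×0.877)
= 16.70 × (0.7809 − 0.5700) + 1.933 × 0.5700 = 4.625 mg/L.
DO = 8.68 − 4.625 = 4.055 mg/L.

DO ≈ 4.05 mg/L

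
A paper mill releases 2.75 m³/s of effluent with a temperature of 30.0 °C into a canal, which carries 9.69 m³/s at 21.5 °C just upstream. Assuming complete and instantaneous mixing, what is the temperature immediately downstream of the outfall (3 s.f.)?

Flow-weighted mixing: C = (Q_r C_r + Q_w C_w)/(Q_r + Q_w)
= (9.69×21.5 + 2.75×30.0)/(9.69 + 2.75) = 290.8/12.44 = 23.38 °C.

23.4 °C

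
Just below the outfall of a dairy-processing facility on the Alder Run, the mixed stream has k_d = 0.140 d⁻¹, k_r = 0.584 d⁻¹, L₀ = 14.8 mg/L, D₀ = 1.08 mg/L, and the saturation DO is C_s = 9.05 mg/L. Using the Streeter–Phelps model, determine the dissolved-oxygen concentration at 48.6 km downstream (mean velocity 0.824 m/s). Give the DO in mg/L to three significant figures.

DO ≈ 7.22 mg/L

Travel time t = x/v = 48.6 km / (0.824 m/s) = 48600 m / 0.824 m/s = 58980 s = 0.6826 d.
k_d L₀/(k_r−k_d) = 0.140×14.8/(0.584−0.140) = 2.072/0.4440 = 4.667 mg/L.
e^(−k_d t) = e^(−0.140×0.6826) = 0.9089; e^(−k_r t) = e^(−0.584×0.6826) = 0.6712.
D = 4.667 × (0.9089 − 0.6712) + 1.08 × 0.6712 = 1.109 + 0.7249 = 1.834 mg/L.
DO = C_s − D = 9.05 − 1.834 = 7.216 mg/L.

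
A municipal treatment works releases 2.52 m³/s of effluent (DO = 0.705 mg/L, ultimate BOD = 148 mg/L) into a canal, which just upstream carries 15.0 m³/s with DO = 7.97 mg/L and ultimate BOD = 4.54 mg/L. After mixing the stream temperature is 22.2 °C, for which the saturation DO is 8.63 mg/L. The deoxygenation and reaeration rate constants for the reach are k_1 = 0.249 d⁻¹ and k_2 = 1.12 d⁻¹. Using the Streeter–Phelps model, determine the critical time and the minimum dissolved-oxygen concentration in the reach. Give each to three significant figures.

t_c ≈ 1.42 d; minimum DO ≈ 4.70 mg/L

Mixed DO = (15.0×7.97 + 2.52×0.705)/(15.0+2.52) = 121.3/17.52 = 6.925 mg/L.
Mixed L₀ = (15.0×4.54 + 2.52×148)/(17.52) = 441.1/17.52 = 25.17 mg/L.
Initial deficit D₀ = C_s − DO₀ = 8.63 − 6.925 = 1.705 mg/L.
t_c = (1/0.8710) ln[(1.12/0.249)(1 − 1.705×0.8710/(0.249×25.17))] = 1.148 × ln(3.432) = 1.416 d.
D_c = (0.249/1.12) × 25.17 × e^(−0.249×1.416) = 0.2223 × 25.17 × 0.7029 = 3.934 mg/L.
Minimum DO = 8.63 − 3.934 = 4.696 mg/L.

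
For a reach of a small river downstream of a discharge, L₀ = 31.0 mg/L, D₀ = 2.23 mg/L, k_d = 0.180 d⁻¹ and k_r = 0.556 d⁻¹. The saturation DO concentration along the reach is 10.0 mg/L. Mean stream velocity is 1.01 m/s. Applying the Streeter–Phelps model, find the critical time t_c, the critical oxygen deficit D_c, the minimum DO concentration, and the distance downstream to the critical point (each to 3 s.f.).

With k_r/k_d = 3.089 and 1 − D₀(k_r−k_d)/(k_d L₀) = 0.8497,
t_c = ln(3.089 × 0.8497) / (0.556 − 0.180) = ln(2.625) / 0.3760 = 0.9650/0.3760 = 2.566 d.
L(t_c) = L₀ e^(−k_d t_c) = 31.0 × 0.6300 = 19.53 mg/L, and at the critical point k_r D_c = k_d L, so D_c = (0.180/0.556) × 19.53 = 6.323 mg/L.
Minimum DO = C_s − D_c = 10.0 − 6.323 = 3.677 mg/L.
x_c = v t_c = 1.01 m/s × 2.566 d × 86400 s/d = 224000 m ≈ 224 km.

t_c ≈ 2.57 d; D_c ≈ 6.32 mg/L; min DO ≈ 3.68 mg/L; x_c ≈ 224 km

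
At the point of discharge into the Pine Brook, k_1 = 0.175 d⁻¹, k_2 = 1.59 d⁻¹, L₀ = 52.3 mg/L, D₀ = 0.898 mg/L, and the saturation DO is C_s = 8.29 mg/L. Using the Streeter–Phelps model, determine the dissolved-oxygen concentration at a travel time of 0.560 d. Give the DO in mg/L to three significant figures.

k_1 L₀/(k_2−k_1) = 0.175×52.3/(1.59−0.175) = 9.152/1.415 = 6.468 mg/L.
e^(−k_1 t) = e^(−0.175×0.5600) = 0.9066; e^(−k_2 t) = e^(−1.59×0.5600) = 0.4105.
D = 6.468 × (0.9066 − 0.4105) + 0.898 × 0.4105 = 3.209 + 0.3686 = 3.578 mg/L.
DO = C_s − D = 8.29 − 3.578 = 4.712 mg/L.

DO ≈ 4.71 mg/L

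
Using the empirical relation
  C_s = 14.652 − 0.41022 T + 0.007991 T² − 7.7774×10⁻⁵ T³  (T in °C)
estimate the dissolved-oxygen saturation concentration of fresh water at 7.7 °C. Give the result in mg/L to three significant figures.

C_s = 14.652 − 0.41022×7.7 + 0.007991×7.7² − 7.7774×10⁻⁵×7.7³ = 11.93 mg/L.

C_s ≈ 11.9 mg/L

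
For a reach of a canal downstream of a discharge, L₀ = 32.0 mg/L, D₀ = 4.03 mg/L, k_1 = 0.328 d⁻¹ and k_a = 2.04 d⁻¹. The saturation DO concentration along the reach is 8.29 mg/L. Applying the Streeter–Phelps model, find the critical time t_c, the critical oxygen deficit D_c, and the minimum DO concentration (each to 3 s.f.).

t_c ≈ 0.442 d; D_c ≈ 4.45 mg/L; min DO ≈ 3.84 mg/L

With k_a/k_1 = 6.220 and 1 − D₀(k_a−k_1)/(k_1 L₀) = 0.3427,
t_c = ln(6.220 × 0.3427) / (2.04 − 0.328) = ln(2.131) / 1.712 = 0.7567/1.712 = 0.4420 d.
L(t_c) = L₀ e^(−k_1 t_c) = 32.0 × 0.8650 = 27.68 mg/L, and at the critical point k_a D_c = k_1 L, so D_c = (0.328/2.04) × 27.68 = 4.451 mg/L.
Minimum DO = C_s − D_c = 8.29 − 4.451 = 3.839 mg/L.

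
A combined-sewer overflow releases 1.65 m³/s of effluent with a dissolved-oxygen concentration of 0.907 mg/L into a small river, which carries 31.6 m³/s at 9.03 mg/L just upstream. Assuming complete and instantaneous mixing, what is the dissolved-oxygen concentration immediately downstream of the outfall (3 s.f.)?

Flow-weighted mixing: C = (Q_r C_r + Q_w C_w)/(Q_r + Q_w)
= (31.6×9.03 + 1.65×0.907)/(31.6 + 1.65) = 286.8/33.25 = 8.627 mg/L.

8.63 mg/L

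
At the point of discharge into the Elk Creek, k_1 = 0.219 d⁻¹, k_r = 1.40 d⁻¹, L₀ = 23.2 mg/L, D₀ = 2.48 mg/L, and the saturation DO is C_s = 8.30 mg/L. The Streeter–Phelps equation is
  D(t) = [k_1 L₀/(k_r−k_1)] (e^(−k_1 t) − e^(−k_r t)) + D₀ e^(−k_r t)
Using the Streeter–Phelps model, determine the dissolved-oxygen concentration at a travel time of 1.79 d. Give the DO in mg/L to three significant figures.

k_1 L₀/(k_r−k_1) = 0.219×23.2/(1.40−0.219) = 5.081/1.181 = 4.302 mg/L.
e^(−k_1 t) = e^(−0.219×1.790) = 0.6757; e^(−k_r t) = e^(−1.40×1.790) = 0.08159.
D = 4.302 × (0.6757 − 0.08159) + 2.48 × 0.08159 = 2.556 + 0.2024 = 2.758 mg/L.
DO = C_s − D = 8.30 − 2.758 = 5.542 mg/L.

DO ≈ 5.54 mg/L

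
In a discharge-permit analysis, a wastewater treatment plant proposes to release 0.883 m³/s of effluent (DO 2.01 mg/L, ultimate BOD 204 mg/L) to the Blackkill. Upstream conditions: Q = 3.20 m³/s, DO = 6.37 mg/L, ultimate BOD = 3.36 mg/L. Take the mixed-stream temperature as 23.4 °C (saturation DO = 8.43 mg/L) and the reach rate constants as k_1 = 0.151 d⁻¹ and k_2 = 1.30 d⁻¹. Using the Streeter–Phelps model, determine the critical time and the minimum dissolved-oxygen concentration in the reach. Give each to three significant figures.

t_c ≈ 1.29 d; minimum DO ≈ 3.96 mg/L

Mixed DO = (3.20×6.37 + 0.883×2.01)/(3.20+0.883) = 22.16/4.083 = 5.427 mg/L.
Mixed L₀ = (3.20×3.36 + 0.883×204)/(4.083) = 190.9/4.083 = 46.75 mg/L.
Initial deficit D₀ = C_s − DO₀ = 8.43 − 5.427 = 3.003 mg/L.
t_c = (1/1.149) ln[(1.30/0.151)(1 − 3.003×1.149/(0.151×46.75))] = 0.8703 × ln(4.401) = 1.290 d.
D_c = (0.151/1.30) × 46.75 × e^(−0.151×1.290) = 0.1162 × 46.75 × 0.8230 = 4.469 mg/L.
Minimum DO = 8.43 − 4.469 = 3.961 mg/L.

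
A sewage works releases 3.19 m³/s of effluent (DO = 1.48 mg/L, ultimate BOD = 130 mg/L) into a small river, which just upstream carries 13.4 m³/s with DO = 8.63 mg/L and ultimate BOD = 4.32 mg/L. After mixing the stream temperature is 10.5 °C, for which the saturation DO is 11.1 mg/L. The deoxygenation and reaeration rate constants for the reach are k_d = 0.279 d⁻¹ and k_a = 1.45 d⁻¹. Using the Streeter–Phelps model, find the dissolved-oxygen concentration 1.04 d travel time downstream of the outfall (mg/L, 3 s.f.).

DO ≈ 6.67 mg/L

Mixed DO = (13.4×8.63 + 3.19×1.48)/(13.4+3.19) = 120.4/16.59 = 7.255 mg/L.
Mixed L₀ = (13.4×4.32 + 3.19×130)/(16.59) = 472.6/16.59 = 28.49 mg/L.
Initial deficit D₀ = C_s − DO₀ = 11.1 − 7.255 = 3.845 mg/L.
D(1.04) = [0.279×28.49/(1.45−0.279)](e^(−0.279×1.04) − e^(−1.45×1.04)) + 3.845 e^(−1.45×1.04)
= 6.787 × (0.7481 − 0.2214) + 3.845 × 0.2214 = 4.426 mg/L.
DO = 11.1 − 4.426 = 6.674 mg/L.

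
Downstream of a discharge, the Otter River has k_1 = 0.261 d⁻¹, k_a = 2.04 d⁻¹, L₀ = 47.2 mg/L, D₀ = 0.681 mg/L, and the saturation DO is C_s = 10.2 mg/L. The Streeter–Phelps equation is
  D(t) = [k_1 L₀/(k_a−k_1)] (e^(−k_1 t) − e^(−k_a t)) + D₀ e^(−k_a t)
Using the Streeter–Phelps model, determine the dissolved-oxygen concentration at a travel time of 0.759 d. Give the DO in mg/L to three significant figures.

DO ≈ 5.85 mg/L

k_1 L₀/(k_a−k_1) = 0.261×47.2/(2.04−0.261) = 12.32/1.779 = 6.925 mg/L.
e^(−k_1 t) = e^(−0.261×0.7590) = 0.8203; e^(−k_a t) = e^(−2.04×0.7590) = 0.2126.
D = 6.925 × (0.8203 − 0.2126) + 0.681 × 0.2126 = 4.208 + 0.1448 = 4.353 mg/L.
DO = C_s − D = 10.2 − 4.353 = 5.847 mg/L.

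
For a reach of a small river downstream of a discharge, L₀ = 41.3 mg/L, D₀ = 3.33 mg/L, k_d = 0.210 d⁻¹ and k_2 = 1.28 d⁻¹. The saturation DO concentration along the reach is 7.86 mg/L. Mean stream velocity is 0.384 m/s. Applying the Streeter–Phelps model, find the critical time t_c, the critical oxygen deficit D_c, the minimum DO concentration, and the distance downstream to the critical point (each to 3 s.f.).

t_c ≈ 1.19 d; D_c ≈ 5.27 mg/L; min DO ≈ 2.59 mg/L; x_c ≈ 39.6 km

t_c = [1/(k_2−k_d)] ln[(k_2/k_d)(1 − D₀(k_2−k_d)/(k_d L₀))]
= [1/(1.28−0.210)] ln[(1.28/0.210)(1 − 3.33×1.070/(0.210×41.3))]
= (1/1.070) ln[6.095 × 0.5892] = 0.9346 × ln(3.591) = 0.9346 × 1.278 = 1.195 d.
D_c = (k_d/k_2) L₀ e^(−k_d t_c) = (0.210/1.28) × 41.3 × e^(−0.210×1.195) = 0.1641 × 41.3 × 0.7781 = 5.272 mg/L.
Minimum DO = C_s − D_c = 7.86 − 5.272 = 2.588 mg/L.
x_c = v t_c = 0.384 m/s × 1.195 d × 86400 s/d = 39640 m ≈ 39.6 km.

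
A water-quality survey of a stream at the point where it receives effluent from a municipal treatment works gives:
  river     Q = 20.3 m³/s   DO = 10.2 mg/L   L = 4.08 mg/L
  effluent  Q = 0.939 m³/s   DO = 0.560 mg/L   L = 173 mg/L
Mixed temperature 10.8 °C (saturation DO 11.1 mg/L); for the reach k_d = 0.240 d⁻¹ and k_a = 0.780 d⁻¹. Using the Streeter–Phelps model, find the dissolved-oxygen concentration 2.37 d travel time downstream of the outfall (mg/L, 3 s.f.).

DO ≈ 8.79 mg/L

Mixed DO = (20.3×10.2 + 0.939×0.560)/(20.3+0.939) = 207.6/21.24 = 9.774 mg/L.
Mixed L₀ = (20.3×4.08 + 0.939×173)/(21.24) = 245.3/21.24 = 11.55 mg/L.
Initial deficit D₀ = C_s − DO₀ = 11.1 − 9.774 = 1.326 mg/L.
D(2.37) = [0.240×11.55/(0.780−0.240)](e^(−0.240×2.37) − e^(−0.780×2.37)) + 1.326 e^(−0.780×2.37)
= 5.133 × (0.5662 − 0.1575) + 1.326 × 0.1575 = 2.307 mg/L.
DO = 11.1 − 2.307 = 8.793 mg/L.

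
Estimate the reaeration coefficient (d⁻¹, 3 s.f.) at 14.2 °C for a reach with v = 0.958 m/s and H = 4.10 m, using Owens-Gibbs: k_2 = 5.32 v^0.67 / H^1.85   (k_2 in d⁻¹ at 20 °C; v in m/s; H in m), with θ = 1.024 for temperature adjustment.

k_2(20) = 5.32 × 0.958^0.67 / 4.10^1.85 = 5.32 × 0.9717 / 13.60 = 0.3800 d⁻¹.
k_2(14.2) = 0.3800 × 1.024^(14.2−20) = 0.3800 × 0.8715 = 0.3312 d⁻¹.

k_2 ≈ 0.331 d⁻¹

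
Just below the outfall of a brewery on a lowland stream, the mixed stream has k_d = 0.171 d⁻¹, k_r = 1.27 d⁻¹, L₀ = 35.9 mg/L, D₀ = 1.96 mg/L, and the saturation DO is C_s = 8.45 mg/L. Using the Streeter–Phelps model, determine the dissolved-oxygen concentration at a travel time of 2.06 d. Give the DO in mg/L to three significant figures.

DO ≈ 4.79 mg/L

k_d L₀/(k_r−k_d) = 0.171×35.9/(1.27−0.171) = 6.139/1.099 = 5.586 mg/L.
e^(−k_d t) = e^(−0.171×2.060) = 0.7031; e^(−k_r t) = e^(−1.27×2.060) = 0.07308.
D = 5.586 × (0.7031 − 0.07308) + 1.96 × 0.07308 = 3.519 + 0.1432 = 3.662 mg/L.
DO = C_s − D = 8.45 − 3.662 = 4.788 mg/L.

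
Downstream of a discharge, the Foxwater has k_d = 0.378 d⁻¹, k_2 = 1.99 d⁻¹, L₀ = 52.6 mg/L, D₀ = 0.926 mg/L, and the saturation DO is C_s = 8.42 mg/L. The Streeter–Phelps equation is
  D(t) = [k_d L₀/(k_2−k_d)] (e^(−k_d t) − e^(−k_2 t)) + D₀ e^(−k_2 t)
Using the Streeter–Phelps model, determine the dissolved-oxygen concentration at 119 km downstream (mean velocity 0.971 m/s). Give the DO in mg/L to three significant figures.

Travel time t = x/v = 119 km / (0.971 m/s) = 119000 m / 0.971 m/s = 122600 s = 1.418 d.
k_d L₀/(k_2−k_d) = 0.378×52.6/(1.99−0.378) = 19.88/1.612 = 12.33 mg/L.
e^(−k_d t) = e^(−0.378×1.418) = 0.5850; e^(−k_2 t) = e^(−1.99×1.418) = 0.05944.
D = 12.33 × (0.5850 − 0.05944) + 0.926 × 0.05944 = 6.482 + 0.05505 = 6.537 mg/L.
DO = C_s − D = 8.42 − 6.537 = 1.883 mg/L.

DO ≈ 1.88 mg/L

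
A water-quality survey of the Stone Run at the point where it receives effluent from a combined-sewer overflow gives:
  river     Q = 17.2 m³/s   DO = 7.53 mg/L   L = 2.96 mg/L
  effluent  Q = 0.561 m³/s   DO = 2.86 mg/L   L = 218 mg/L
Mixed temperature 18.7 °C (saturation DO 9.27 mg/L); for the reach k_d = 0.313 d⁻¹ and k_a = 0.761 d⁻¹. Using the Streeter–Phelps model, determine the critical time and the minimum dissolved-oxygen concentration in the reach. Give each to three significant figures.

t_c ≈ 1.26 d; minimum DO ≈ 6.57 mg/L

Mixed DO = (17.2×7.53 + 0.561×2.86)/(17.2+0.561) = 131.1/17.76 = 7.382 mg/L.
Mixed L₀ = (17.2×2.96 + 0.561×218)/(17.76) = 173.2/17.76 = 9.752 mg/L.
Initial deficit D₀ = C_s − DO₀ = 9.27 − 7.382 = 1.888 mg/L.
t_c = (1/0.4480) ln[(0.761/0.313)(1 − 1.888×0.4480/(0.313×9.752))] = 2.232 × ln(1.758) = 1.259 d.
D_c = (0.313/0.761) × 9.752 × e^(−0.313×1.259) = 0.4113 × 9.752 × 0.6743 = 2.705 mg/L.
Minimum DO = 9.27 − 2.705 = 6.565 mg/L.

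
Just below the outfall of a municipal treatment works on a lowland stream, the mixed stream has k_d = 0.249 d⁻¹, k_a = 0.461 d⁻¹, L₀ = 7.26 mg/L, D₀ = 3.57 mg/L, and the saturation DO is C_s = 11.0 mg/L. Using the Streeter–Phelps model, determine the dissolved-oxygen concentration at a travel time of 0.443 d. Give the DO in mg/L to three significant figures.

DO ≈ 7.40 mg/L

k_d L₀/(k_a−k_d) = 0.249×7.26/(0.461−0.249) = 1.808/0.2120 = 8.527 mg/L.
e^(−k_d t) = e^(−0.249×0.4430) = 0.8956; e^(−k_a t) = e^(−0.461×0.4430) = 0.8153.
D = 8.527 × (0.8956 − 0.8153) + 3.57 × 0.8153 = 0.6845 + 2.911 = 3.595 mg/L.
DO = C_s − D = 11.0 − 3.595 = 7.405 mg/L.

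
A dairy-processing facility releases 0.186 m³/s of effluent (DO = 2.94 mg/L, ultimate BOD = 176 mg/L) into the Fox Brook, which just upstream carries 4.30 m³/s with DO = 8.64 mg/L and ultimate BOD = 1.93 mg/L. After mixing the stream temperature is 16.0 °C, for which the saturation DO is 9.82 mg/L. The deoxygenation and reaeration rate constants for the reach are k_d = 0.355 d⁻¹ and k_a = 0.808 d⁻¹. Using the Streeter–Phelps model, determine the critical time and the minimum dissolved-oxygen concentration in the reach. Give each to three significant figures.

t_c ≈ 1.33 d; minimum DO ≈ 7.31 mg/L

Mixed DO = (4.30×8.64 + 0.186×2.94)/(4.30+0.186) = 37.70/4.486 = 8.404 mg/L.
Mixed L₀ = (4.30×1.93 + 0.186×176)/(4.486) = 41.03/4.486 = 9.147 mg/L.
Initial deficit D₀ = C_s − DO₀ = 9.82 − 8.404 = 1.416 mg/L.
t_c = (1/0.4530) ln[(0.808/0.355)(1 − 1.416×0.4530/(0.355×9.147))] = 2.208 × ln(1.826) = 1.330 d.
D_c = (0.355/0.808) × 9.147 × e^(−0.355×1.330) = 0.4394 × 9.147 × 0.6237 = 2.507 mg/L.
Minimum DO = 9.82 − 2.507 = 7.313 mg/L.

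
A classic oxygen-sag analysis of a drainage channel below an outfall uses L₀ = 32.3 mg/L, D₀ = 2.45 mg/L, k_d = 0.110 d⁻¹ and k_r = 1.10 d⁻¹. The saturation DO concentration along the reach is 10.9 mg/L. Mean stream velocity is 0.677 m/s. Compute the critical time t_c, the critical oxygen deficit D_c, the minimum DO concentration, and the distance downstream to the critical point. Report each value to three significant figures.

t_c ≈ 1.17 d; D_c ≈ 2.84 mg/L; min DO ≈ 8.06 mg/L; x_c ≈ 68.2 km

With k_r/k_d = 10.00 and 1 − D₀(k_r−k_d)/(k_d L₀) = 0.3173,
t_c = ln(10.00 × 0.3173) / (1.10 − 0.110) = ln(3.173) / 0.9900 = 1.155/0.9900 = 1.166 d.
D_c = (k_d/k_r) L₀ e^(−k_d t_c) = (0.110/1.10) × 32.3 × e^(−0.110×1.166) = 0.1000 × 32.3 × 0.8796 = 2.841 mg/L.
Minimum DO = C_s − D_c = 10.9 − 2.841 = 8.059 mg/L.
x_c = v t_c = 0.677 m/s × 1.166 d × 86400 s/d = 68230 m ≈ 68.2 km.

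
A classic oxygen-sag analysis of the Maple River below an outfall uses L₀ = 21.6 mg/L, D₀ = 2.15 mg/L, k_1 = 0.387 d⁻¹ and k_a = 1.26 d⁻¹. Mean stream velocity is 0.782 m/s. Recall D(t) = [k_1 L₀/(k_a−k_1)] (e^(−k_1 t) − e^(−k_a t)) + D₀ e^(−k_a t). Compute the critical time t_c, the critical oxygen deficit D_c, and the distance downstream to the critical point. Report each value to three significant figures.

t_c ≈ 1.06 d; D_c ≈ 4.40 mg/L; x_c ≈ 71.7 km

With k_a/k_1 = 3.256 and 1 − D₀(k_a−k_1)/(k_1 L₀) = 0.7755,
t_c = ln(3.256 × 0.7755) / (1.26 − 0.387) = ln(2.525) / 0.8730 = 0.9261/0.8730 = 1.061 d.
D_c = (k_1/k_a) L₀ e^(−k_1 t_c) = (0.387/1.26) × 21.6 × e^(−0.387×1.061) = 0.3071 × 21.6 × 0.6633 = 4.400 mg/L.
x_c = v t_c = 0.782 m/s × 1.061 d × 86400 s/d = 71680 m ≈ 71.7 km.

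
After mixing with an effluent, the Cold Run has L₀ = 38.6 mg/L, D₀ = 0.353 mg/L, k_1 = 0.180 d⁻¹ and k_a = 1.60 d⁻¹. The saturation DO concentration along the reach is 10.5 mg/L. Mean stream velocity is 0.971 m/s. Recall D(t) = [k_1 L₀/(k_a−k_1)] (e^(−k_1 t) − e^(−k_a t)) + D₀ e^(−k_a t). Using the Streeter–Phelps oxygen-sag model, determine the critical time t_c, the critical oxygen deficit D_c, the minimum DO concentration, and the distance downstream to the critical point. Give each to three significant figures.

With k_a/k_1 = 8.889 and 1 − D₀(k_a−k_1)/(k_1 L₀) = 0.9279,
t_c = ln(8.889 × 0.9279) / (1.60 − 0.180) = ln(8.248) / 1.420 = 2.110/1.420 = 1.486 d.
D_c = (k_1/k_a) L₀ e^(−k_1 t_c) = (0.180/1.60) × 38.6 × e^(−0.180×1.486) = 0.1125 × 38.6 × 0.7653 = 3.323 mg/L.
Minimum DO = C_s − D_c = 10.5 − 3.323 = 7.177 mg/L.
x_c = v t_c = 0.971 m/s × 1.486 d × 86400 s/d = 124700 m ≈ 125 km.

t_c ≈ 1.49 d; D_c ≈ 3.32 mg/L; min DO ≈ 7.18 mg/L; x_c ≈ 125 km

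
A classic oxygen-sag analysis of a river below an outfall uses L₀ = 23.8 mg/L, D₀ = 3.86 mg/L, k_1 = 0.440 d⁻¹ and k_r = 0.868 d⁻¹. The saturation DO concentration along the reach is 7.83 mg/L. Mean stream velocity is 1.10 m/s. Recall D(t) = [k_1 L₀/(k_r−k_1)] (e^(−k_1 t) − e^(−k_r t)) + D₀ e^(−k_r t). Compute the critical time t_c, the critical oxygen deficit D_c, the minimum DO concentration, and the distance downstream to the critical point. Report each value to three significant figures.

t_c ≈ 1.19 d; D_c ≈ 7.16 mg/L; min DO ≈ 0.671 mg/L; x_c ≈ 113 km

At the critical point dD/dt = 0, so k_1 L₀ e^(−k_1 t) = k_r D. Substituting D(t) from the Streeter–Phelps equation and solving for t gives
t_c = ln[(k_r/k_1)(1 − D₀(k_r−k_1)/(k_1 L₀))] / (k_r−k_1).
Here k_r−k_1 = 0.4280 d⁻¹ and 1 − D₀(k_r−k_1)/(k_1 L₀) = 1 − 3.86×0.4280/(0.440×23.8) = 0.8422, so
t_c = ln(1.973 × 0.8422) / 0.4280 = 0.5077 / 0.4280 = 1.186 d.
L(t_c) = L₀ e^(−k_1 t_c) = 23.8 × 0.5934 = 14.12 mg/L, and at the critical point k_r D_c = k_1 L, so D_c = (0.440/0.868) × 14.12 = 7.159 mg/L.
Minimum DO = C_s − D_c = 7.83 − 7.159 = 0.6714 mg/L.
x_c = v t_c = 1.10 m/s × 1.186 d × 86400 s/d = 112700 m ≈ 113 km.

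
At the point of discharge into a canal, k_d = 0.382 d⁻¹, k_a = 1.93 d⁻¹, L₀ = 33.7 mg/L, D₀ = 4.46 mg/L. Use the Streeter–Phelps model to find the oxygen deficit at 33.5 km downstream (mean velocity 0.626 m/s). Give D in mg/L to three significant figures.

D ≈ 5.40 mg/L

Travel time t = x/v = 33.5 km / (0.626 m/s) = 33500 m / 0.626 m/s = 53510 s = 0.6194 d.
k_d L₀/(k_a−k_d) = 0.382×33.7/(1.93−0.382) = 12.87/1.548 = 8.316 mg/L.
e^(−k_d t) = e^(−0.382×0.6194) = 0.7893; e^(−k_a t) = e^(−1.93×0.6194) = 0.3026.
D = 8.316 × (0.7893 − 0.3026) + 4.46 × 0.3026 = 4.048 + 1.350 = 5.397 mg/L.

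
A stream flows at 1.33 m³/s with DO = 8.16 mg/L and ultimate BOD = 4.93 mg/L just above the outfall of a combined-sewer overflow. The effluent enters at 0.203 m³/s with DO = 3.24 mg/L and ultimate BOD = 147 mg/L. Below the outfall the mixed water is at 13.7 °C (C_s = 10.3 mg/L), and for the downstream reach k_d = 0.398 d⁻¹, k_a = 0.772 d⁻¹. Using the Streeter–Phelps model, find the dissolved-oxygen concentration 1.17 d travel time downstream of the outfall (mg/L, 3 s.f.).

DO ≈ 3.55 mg/L

Mixed DO = (1.33×8.16 + 0.203×3.24)/(1.33+0.203) = 11.51/1.533 = 7.508 mg/L.
Mixed L₀ = (1.33×4.93 + 0.203×147)/(1.533) = 36.40/1.533 = 23.74 mg/L.
Initial deficit D₀ = C_s − DO₀ = 10.3 − 7.508 = 2.792 mg/L.
D(1.17) = [0.398×23.74/(0.772−0.398)](e^(−0.398×1.17) − e^(−0.772×1.17)) + 2.792 e^(−0.772×1.17)
= 25.27 × (0.6277 − 0.4053) + 2.792 × 0.4053 = 6.752 mg/L.
DO = 10.3 − 6.752 = 3.548 mg/L.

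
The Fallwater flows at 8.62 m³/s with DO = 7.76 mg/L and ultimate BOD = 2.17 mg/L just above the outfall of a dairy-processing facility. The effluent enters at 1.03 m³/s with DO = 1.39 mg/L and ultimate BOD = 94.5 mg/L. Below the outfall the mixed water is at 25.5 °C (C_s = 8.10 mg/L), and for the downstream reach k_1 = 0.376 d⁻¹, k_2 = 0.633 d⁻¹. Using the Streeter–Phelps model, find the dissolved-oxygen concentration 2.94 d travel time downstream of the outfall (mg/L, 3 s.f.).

DO ≈ 4.85 mg/L

Mixed DO = (8.62×7.76 + 1.03×1.39)/(8.62+1.03) = 68.32/9.650 = 7.080 mg/L.
Mixed L₀ = (8.62×2.17 + 1.03×94.5)/(9.650) = 116.0/9.650 = 12.02 mg/L.
Initial deficit D₀ = C_s − DO₀ = 8.10 − 7.080 = 1.020 mg/L.
D(2.94) = [0.376×12.02/(0.633−0.376)](e^(−0.376×2.94) − e^(−0.633×2.94)) + 1.020 e^(−0.633×2.94)
= 17.59 × (0.3311 − 0.1555) + 1.020 × 0.1555 = 3.247 mg/L.
DO = 8.10 − 3.247 = 4.853 mg/L.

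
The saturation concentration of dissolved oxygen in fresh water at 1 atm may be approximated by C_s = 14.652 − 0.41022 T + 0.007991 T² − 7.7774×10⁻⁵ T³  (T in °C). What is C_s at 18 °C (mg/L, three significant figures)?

C_s = 14.652 − 0.41022×18 + 0.007991×18² − 7.7774×10⁻⁵×18³ = 9.404 mg/L.

C_s ≈ 9.40 mg/L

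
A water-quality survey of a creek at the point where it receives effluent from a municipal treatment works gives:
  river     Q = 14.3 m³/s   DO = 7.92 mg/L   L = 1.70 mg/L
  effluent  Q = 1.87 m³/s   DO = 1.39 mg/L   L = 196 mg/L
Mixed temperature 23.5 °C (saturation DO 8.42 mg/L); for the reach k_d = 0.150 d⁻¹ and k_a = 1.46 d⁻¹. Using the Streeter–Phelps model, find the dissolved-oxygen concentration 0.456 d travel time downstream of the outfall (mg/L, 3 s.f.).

Mixed DO = (14.3×7.92 + 1.87×1.39)/(14.3+1.87) = 115.9/16.17 = 7.165 mg/L.
Mixed L₀ = (14.3×1.70 + 1.87×196)/(16.17) = 390.8/16.17 = 24.17 mg/L.
Initial deficit D₀ = C_s − DO₀ = 8.42 − 7.165 = 1.255 mg/L.
D(0.456) = [0.150×24.17/(1.46−0.150)](e^(−0.150×0.456) − e^(−1.46×0.456)) + 1.255 e^(−1.46×0.456)
= 2.768 × (0.9339 − 0.5139) + 1.255 × 0.5139 = 1.807 mg/L.
DO = 8.42 − 1.807 = 6.613 mg/L.

DO ≈ 6.61 mg/L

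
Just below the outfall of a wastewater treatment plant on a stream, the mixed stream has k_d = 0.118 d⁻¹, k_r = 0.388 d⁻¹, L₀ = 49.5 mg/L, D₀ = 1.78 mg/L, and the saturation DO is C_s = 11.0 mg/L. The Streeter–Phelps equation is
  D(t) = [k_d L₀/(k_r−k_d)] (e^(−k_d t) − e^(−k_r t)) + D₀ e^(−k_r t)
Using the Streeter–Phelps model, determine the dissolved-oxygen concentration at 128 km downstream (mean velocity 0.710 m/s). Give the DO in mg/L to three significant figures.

DO ≈ 2.92 mg/L

Travel time t = x/v = 128 km / (0.710 m/s) = 128000 m / 0.710 m/s = 180300 s = 2.087 d.
k_d L₀/(k_r−k_d) = 0.118×49.5/(0.388−0.118) = 5.841/0.2700 = 21.63 mg/L.
e^(−k_d t) = e^(−0.118×2.087) = 0.7818; e^(−k_r t) = e^(−0.388×2.087) = 0.4450.
D = 21.63 × (0.7818 − 0.4450) + 1.78 × 0.4450 = 7.284 + 0.7922 = 8.076 mg/L.
DO = C_s − D = 11.0 − 8.076 = 2.924 mg/L.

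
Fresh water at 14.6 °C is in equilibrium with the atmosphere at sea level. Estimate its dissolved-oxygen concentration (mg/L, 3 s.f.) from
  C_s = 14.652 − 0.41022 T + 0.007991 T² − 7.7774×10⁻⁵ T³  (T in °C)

C_s = 14.652 − 0.41022×14.6 + 0.007991×14.6² − 7.7774×10⁻⁵×14.6³ = 10.12 mg/L.

C_s ≈ 10.1 mg/L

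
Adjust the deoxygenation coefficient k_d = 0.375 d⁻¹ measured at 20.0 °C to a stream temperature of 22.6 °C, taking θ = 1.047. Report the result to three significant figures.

k_d(T₂) = k_d(T₁) · θ^(T₂−T₁) = 0.375 × 1.047^(22.6−20.0)
= 0.375 × 1.047^2.60 = 0.375 × 1.127 = 0.4226 d⁻¹.

k_d ≈ 0.423 d⁻¹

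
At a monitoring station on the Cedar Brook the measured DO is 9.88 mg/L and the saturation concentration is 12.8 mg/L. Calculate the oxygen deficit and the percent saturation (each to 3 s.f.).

D = C_s − C = 12.8 − 9.88 = 2.92 mg/L.
% saturation = 9.88/12.8 × 100 = 77.2 %.

D ≈ 2.92 mg/L; 77.2 % saturation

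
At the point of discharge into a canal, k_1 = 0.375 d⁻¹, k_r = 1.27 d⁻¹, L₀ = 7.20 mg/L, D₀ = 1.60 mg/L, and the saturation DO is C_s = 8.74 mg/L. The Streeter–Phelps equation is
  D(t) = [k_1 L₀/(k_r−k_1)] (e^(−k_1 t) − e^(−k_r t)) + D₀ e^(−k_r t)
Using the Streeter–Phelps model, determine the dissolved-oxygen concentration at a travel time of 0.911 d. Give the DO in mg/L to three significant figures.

k_1 L₀/(k_r−k_1) = 0.375×7.20/(1.27−0.375) = 2.700/0.8950 = 3.017 mg/L.
e^(−k_1 t) = e^(−0.375×0.9110) = 0.7106; e^(−k_r t) = e^(−1.27×0.9110) = 0.3144.
D = 3.017 × (0.7106 − 0.3144) + 1.60 × 0.3144 = 1.195 + 0.5031 = 1.698 mg/L.
DO = C_s − D = 8.74 − 1.698 = 7.042 mg/L.

DO ≈ 7.04 mg/L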